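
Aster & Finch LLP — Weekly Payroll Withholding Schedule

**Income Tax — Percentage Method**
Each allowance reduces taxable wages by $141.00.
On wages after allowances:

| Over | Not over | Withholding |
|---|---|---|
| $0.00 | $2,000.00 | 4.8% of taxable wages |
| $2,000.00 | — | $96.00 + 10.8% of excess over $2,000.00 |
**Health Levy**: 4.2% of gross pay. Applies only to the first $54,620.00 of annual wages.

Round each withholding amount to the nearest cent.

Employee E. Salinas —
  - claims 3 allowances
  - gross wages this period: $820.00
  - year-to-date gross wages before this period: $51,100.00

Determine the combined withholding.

$53.50

Income Tax: taxable = $820.00 − 3×$141.00 = $397.00
  4.8% × $397.00 = $19.06
Health Levy: 4.2% × $820.00 = $34.44
Total: $19.06 + $34.44 = $53.50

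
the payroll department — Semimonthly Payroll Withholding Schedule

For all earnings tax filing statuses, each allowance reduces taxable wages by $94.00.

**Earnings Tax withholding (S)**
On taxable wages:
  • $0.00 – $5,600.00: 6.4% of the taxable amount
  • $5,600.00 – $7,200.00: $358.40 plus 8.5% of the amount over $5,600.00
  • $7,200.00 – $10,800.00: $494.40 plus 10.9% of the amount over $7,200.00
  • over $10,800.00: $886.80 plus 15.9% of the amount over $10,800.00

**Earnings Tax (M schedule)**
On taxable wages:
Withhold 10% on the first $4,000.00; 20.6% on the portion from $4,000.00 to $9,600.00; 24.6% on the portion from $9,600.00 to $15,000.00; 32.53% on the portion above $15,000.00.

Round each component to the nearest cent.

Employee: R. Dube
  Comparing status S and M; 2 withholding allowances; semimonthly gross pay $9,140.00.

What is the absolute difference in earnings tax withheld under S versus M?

$734.74

Earnings Tax (S): taxable = $9,140.00 − 2×$94.00 = $8,952.00
  $494.40 + 10.9% × ($8,952.00 − $7,200.00) = $494.40 + 10.9% × $1,752.00 = $685.37
Earnings Tax (M): taxable = $9,140.00 − 2×$94.00 = $8,952.00
  $400.00 + 20.6% × ($8,952.00 − $4,000.00) = $400.00 + 20.6% × $4,952.00 = $1,420.11
Difference: |$685.37 − $1,420.11| = $734.74 (higher under M)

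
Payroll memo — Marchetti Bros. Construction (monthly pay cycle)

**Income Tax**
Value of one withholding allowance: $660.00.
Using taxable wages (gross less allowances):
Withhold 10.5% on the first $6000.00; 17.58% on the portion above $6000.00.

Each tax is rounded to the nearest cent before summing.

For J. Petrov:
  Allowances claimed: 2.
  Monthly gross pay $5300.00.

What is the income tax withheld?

$417.90

Income Tax: taxable = $5300.00 − 2×$660.00 = $3980.00
  10.5% × $3980.00 = $417.90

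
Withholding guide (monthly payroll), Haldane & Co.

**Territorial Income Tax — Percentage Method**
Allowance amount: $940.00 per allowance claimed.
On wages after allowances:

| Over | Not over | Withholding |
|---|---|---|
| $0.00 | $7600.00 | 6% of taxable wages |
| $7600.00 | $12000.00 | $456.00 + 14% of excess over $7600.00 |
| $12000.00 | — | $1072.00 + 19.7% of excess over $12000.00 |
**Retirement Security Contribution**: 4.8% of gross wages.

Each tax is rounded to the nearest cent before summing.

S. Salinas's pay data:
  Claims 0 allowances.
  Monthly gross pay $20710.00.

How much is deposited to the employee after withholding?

$16928.05

Territorial Income Tax: taxable = $20710.00
  $1072.00 + 19.7% × ($20710.00 − $12000.00) = $1072.00 + 19.7% × $8710.00 = $2787.87
Retirement Security Contribution: 4.8% × $20710.00 = $994.08
Total withheld: $2787.87 + $994.08 = $3781.95
Net pay: $20710.00 − $3781.95 = $16928.05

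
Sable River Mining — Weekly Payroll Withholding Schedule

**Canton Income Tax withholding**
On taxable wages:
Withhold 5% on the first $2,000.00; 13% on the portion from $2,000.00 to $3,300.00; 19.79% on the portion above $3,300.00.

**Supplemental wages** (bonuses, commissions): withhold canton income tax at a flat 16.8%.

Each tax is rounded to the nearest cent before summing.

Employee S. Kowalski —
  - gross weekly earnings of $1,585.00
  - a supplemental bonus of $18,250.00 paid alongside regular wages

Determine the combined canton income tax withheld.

Canton Income Tax: taxable = $1,585.00
  5% × $1,585.00 = $79.25
Supplemental (16.8% flat on bonus): 16.8% × $18,250.00 = $3,066.00
Total canton income tax: $79.25 + $3,066.00 = $3,145.25

$3,145.25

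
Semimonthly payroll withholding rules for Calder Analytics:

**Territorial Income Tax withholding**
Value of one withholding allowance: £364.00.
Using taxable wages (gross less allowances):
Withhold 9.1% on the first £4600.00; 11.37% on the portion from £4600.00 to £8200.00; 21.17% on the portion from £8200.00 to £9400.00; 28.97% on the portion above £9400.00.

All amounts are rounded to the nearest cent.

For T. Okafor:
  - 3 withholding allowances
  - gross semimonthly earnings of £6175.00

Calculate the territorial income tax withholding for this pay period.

Territorial Income Tax: taxable = £6175.00 − 3×£364.00 = £5083.00
  £418.60 + 11.37% × (£5083.00 − £4600.00) = £418.60 + 11.37% × £483.00 = £473.52

£473.52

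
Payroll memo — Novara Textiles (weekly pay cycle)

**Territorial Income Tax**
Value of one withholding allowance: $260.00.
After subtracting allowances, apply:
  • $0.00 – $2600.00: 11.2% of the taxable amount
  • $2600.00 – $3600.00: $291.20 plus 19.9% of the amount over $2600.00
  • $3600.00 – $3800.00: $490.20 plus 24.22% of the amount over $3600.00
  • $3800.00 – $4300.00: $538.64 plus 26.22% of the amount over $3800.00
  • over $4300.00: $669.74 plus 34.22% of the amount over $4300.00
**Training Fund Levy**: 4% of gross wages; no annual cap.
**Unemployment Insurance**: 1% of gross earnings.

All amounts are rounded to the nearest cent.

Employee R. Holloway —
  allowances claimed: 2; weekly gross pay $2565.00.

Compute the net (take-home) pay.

$2207.71

Territorial Income Tax: taxable = $2565.00 − 2×$260.00 = $2045.00
  11.2% × $2045.00 = $229.04
Training Fund Levy: 4% × $2565.00 = $102.60
Unemployment Insurance: 1% × $2565.00 = $25.65
Total withheld: $229.04 + $102.60 + $25.65 = $357.29
Net pay: $2565.00 − $357.29 = $2207.71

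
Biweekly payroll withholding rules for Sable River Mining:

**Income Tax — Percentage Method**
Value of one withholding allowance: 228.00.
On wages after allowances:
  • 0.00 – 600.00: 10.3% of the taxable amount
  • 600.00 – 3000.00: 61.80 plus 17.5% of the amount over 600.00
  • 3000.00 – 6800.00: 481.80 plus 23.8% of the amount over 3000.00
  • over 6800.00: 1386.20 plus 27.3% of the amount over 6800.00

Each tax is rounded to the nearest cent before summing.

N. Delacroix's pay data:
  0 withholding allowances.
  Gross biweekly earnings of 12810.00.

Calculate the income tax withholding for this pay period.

3026.93

Income Tax: taxable = 12810.00
  1386.20 + 27.3% × (12810.00 − 6800.00) = 1386.20 + 27.3% × 6010.00 = 3026.93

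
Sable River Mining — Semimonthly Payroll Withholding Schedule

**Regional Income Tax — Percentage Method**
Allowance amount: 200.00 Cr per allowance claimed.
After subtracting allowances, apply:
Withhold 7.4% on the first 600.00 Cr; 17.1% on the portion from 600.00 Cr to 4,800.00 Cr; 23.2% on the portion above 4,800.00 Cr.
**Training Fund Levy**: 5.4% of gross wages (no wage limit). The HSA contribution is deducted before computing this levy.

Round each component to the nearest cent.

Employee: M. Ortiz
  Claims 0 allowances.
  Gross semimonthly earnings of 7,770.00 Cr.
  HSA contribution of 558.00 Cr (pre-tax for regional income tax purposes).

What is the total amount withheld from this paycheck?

Regional Income Tax: taxable = 7,770.00 Cr − 558.00 Cr = 7,212.00 Cr
  762.60 Cr + 23.2% × (7,212.00 Cr − 4,800.00 Cr) = 762.60 Cr + 23.2% × 2,412.00 Cr = 1,322.18 Cr
Training Fund Levy: 5.4% × 7,212.00 Cr = 389.45 Cr
Total: 1,322.18 Cr + 389.45 Cr = 1,711.63 Cr

1,711.63 Cr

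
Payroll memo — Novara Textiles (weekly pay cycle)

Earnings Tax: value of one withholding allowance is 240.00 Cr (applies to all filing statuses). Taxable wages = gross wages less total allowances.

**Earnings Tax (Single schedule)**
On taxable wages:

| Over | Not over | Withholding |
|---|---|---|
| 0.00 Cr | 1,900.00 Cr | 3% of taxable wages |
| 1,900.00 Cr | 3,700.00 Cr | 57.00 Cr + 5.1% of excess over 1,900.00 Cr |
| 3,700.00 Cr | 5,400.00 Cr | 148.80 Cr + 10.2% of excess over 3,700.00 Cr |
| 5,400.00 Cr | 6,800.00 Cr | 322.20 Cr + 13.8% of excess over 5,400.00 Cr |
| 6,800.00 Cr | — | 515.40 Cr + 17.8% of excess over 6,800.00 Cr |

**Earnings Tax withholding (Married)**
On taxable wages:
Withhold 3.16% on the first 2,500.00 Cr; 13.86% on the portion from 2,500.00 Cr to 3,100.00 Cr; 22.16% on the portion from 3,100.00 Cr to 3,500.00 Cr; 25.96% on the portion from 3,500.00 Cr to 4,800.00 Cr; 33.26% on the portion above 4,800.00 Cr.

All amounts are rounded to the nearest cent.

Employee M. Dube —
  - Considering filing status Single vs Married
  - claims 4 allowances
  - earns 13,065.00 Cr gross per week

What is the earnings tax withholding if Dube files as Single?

1,459.69 Cr

Earnings Tax (Single): taxable = 13,065.00 Cr − 4×240.00 Cr = 12,105.00 Cr
  515.40 Cr + 17.8% × (12,105.00 Cr − 6,800.00 Cr) = 515.40 Cr + 17.8% × 5,305.00 Cr = 1,459.69 Cr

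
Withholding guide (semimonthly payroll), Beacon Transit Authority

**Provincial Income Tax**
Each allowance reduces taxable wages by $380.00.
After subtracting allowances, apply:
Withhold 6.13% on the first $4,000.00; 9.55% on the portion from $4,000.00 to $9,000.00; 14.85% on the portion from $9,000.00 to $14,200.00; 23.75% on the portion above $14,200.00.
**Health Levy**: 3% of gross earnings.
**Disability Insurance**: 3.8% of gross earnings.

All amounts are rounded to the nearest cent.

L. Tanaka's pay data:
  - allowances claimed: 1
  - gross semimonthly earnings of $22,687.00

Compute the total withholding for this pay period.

Provincial Income Tax: taxable = $22,687.00 − 1×$380.00 = $22,307.00
  $1,494.90 + 23.75% × ($22,307.00 − $14,200.00) = $1,494.90 + 23.75% × $8,107.00 = $3,420.31
Health Levy: 3% × $22,687.00 = $680.61
Disability Insurance: 3.8% × $22,687.00 = $862.11
Total: $3,420.31 + $680.61 + $862.11 = $4,963.03

$4,963.03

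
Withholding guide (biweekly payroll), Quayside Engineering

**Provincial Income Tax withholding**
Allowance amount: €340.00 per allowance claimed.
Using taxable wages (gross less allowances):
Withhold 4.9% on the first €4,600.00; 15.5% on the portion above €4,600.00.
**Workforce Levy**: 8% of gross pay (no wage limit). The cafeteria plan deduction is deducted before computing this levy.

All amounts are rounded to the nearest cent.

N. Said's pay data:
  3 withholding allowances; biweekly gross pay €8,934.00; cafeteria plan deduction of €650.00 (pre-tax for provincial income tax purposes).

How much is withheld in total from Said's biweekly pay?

Provincial Income Tax: taxable = €8,934.00 − €650.00 − 3×€340.00 = €7,264.00
  €225.40 + 15.5% × (€7,264.00 − €4,600.00) = €225.40 + 15.5% × €2,664.00 = €638.32
Workforce Levy: 8% × €8,284.00 = €662.72
Total: €638.32 + €662.72 = €1,301.04

€1,301.04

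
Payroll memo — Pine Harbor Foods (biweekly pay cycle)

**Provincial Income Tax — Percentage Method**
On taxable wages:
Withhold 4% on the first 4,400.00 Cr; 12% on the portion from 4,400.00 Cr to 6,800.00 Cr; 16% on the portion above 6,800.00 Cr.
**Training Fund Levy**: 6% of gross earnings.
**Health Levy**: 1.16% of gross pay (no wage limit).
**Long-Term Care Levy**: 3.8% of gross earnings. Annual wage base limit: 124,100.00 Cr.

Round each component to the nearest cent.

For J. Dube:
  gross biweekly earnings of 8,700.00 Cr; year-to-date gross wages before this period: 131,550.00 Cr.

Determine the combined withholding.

1,390.92 Cr

Provincial Income Tax: taxable = 8,700.00 Cr
  464.00 Cr + 16% × (8,700.00 Cr − 6,800.00 Cr) = 464.00 Cr + 16% × 1,900.00 Cr = 768.00 Cr
Training Fund Levy: 6% × 8,700.00 Cr = 522.00 Cr
Health Levy: 1.16% × 8,700.00 Cr = 100.92 Cr
Long-Term Care Levy: YTD 131,550.00 Cr ≥ cap 124,100.00 Cr → 0.00 Cr
Total: 768.00 Cr + 522.00 Cr + 100.92 Cr + 0.00 Cr = 1,390.92 Cr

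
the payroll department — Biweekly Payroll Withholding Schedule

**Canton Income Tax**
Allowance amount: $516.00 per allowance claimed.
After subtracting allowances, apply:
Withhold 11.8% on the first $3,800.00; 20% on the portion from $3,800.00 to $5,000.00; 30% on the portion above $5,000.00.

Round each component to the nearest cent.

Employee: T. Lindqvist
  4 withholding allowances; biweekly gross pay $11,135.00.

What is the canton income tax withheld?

Canton Income Tax: taxable = $11,135.00 − 4×$516.00 = $9,071.00
  $688.40 + 30% × ($9,071.00 − $5,000.00) = $688.40 + 30% × $4,071.00 = $1,909.70

$1,909.70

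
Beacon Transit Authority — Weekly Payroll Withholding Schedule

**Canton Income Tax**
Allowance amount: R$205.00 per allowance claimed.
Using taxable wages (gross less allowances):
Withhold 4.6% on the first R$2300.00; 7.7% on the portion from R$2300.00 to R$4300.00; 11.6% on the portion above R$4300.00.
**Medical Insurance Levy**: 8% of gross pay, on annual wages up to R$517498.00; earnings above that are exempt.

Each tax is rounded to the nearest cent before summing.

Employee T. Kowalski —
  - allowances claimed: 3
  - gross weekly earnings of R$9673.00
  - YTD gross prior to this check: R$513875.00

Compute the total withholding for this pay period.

Canton Income Tax: taxable = R$9673.00 − 3×R$205.00 = R$9058.00
  R$259.80 + 11.6% × (R$9058.00 − R$4300.00) = R$259.80 + 11.6% × R$4758.00 = R$811.73
Medical Insurance Levy: cap R$517498.00 − YTD R$513875.00 = R$3623.00 subject; 8% × R$3623.00 = R$289.84
Total: R$811.73 + R$289.84 = R$1101.57

R$1101.57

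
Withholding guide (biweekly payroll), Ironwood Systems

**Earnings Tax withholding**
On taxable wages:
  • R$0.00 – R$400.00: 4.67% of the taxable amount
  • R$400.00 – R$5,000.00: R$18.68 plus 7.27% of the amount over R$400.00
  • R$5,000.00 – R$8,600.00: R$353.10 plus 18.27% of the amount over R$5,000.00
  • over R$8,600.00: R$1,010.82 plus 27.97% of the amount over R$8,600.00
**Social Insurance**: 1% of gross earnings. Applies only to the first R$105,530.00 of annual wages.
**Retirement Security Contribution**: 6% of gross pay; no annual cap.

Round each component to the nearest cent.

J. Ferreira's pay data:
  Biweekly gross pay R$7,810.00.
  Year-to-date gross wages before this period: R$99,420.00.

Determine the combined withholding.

R$1,396.19

Earnings Tax: taxable = R$7,810.00
  R$353.10 + 18.27% × (R$7,810.00 − R$5,000.00) = R$353.10 + 18.27% × R$2,810.00 = R$866.49
Social Insurance: cap R$105,530.00 − YTD R$99,420.00 = R$6,110.00 subject; 1% × R$6,110.00 = R$61.10
Retirement Security Contribution: 6% × R$7,810.00 = R$468.60
Total: R$866.49 + R$61.10 + R$468.60 = R$1,396.19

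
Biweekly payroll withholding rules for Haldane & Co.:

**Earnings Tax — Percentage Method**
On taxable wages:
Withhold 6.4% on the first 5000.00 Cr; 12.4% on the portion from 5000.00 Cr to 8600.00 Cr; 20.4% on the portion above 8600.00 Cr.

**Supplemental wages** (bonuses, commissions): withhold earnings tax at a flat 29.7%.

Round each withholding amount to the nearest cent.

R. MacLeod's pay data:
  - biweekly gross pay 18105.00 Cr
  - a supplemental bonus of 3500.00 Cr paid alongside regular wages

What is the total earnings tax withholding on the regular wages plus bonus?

Earnings Tax: taxable = 18105.00 Cr
  766.40 Cr + 20.4% × (18105.00 Cr − 8600.00 Cr) = 766.40 Cr + 20.4% × 9505.00 Cr = 2705.42 Cr
Supplemental (29.7% flat on bonus): 29.7% × 3500.00 Cr = 1039.50 Cr
Total earnings tax: 2705.42 Cr + 1039.50 Cr = 3744.92 Cr

3744.92 Cr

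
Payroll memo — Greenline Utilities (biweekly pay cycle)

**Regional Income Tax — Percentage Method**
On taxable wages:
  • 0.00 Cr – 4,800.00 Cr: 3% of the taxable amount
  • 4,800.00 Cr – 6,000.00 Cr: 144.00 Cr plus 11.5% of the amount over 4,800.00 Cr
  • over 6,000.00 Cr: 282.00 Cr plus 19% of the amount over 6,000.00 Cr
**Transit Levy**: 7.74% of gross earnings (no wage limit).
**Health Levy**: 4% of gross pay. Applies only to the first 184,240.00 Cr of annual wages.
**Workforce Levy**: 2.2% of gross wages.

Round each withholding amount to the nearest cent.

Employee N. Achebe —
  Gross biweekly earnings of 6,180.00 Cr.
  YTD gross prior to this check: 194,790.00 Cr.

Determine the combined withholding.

Regional Income Tax: taxable = 6,180.00 Cr
  282.00 Cr + 19% × (6,180.00 Cr − 6,000.00 Cr) = 282.00 Cr + 19% × 180.00 Cr = 316.20 Cr
Transit Levy: 7.74% × 6,180.00 Cr = 478.33 Cr
Health Levy: YTD 194,790.00 Cr ≥ cap 184,240.00 Cr → 0.00 Cr
Workforce Levy: 2.2% × 6,180.00 Cr = 135.96 Cr
Total: 316.20 Cr + 478.33 Cr + 0.00 Cr + 135.96 Cr = 930.49 Cr

930.49 Cr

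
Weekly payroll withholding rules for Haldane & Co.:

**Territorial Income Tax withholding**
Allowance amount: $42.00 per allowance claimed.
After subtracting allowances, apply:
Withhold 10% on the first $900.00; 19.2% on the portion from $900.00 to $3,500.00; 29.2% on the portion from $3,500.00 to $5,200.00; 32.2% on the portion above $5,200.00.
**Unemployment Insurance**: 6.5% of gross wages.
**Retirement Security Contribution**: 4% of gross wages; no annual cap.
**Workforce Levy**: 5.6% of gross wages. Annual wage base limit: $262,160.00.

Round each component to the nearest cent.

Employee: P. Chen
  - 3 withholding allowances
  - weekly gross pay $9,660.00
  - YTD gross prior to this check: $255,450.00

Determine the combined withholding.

Territorial Income Tax: taxable = $9,660.00 − 3×$42.00 = $9,534.00
  $1,085.60 + 32.2% × ($9,534.00 − $5,200.00) = $1,085.60 + 32.2% × $4,334.00 = $2,481.15
Unemployment Insurance: 6.5% × $9,660.00 = $627.90
Retirement Security Contribution: 4% × $9,660.00 = $386.40
Workforce Levy: cap $262,160.00 − YTD $255,450.00 = $6,710.00 subject; 5.6% × $6,710.00 = $375.76
Total: $2,481.15 + $627.90 + $386.40 + $375.76 = $3,871.21

$3,871.21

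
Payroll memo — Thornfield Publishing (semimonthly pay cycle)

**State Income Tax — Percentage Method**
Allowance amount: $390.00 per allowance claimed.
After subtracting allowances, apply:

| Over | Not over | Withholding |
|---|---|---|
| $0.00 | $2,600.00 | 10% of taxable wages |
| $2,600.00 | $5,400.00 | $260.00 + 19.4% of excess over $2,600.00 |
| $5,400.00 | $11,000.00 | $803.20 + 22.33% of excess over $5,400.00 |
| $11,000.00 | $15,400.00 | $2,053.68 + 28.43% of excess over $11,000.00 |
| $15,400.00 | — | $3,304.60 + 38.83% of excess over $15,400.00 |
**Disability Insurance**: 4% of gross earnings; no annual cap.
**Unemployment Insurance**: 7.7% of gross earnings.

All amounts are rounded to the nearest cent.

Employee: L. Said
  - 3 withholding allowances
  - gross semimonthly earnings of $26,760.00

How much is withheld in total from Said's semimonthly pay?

$10,392.30

State Income Tax: taxable = $26,760.00 − 3×$390.00 = $25,590.00
  $3,304.60 + 38.83% × ($25,590.00 − $15,400.00) = $3,304.60 + 38.83% × $10,190.00 = $7,261.38
Disability Insurance: 4% × $26,760.00 = $1,070.40
Unemployment Insurance: 7.7% × $26,760.00 = $2,060.52
Total: $7,261.38 + $1,070.40 + $2,060.52 = $10,392.30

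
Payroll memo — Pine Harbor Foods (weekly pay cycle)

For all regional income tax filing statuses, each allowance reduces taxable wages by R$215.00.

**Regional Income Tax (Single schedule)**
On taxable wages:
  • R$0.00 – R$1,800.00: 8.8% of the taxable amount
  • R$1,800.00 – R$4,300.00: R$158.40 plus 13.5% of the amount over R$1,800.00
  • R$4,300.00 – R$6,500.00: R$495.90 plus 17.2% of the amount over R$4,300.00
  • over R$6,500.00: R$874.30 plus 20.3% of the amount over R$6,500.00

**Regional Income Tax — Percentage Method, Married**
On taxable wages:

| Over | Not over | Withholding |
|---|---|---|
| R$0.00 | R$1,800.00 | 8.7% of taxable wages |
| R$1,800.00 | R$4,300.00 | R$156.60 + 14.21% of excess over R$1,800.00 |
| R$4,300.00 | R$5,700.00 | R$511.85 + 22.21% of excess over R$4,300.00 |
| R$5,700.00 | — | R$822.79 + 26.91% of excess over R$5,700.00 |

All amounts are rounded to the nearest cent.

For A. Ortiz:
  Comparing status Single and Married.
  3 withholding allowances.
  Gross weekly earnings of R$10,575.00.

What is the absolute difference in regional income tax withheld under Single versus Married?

Regional Income Tax (Single): taxable = R$10,575.00 − 3×R$215.00 = R$9,930.00
  R$874.30 + 20.3% × (R$9,930.00 − R$6,500.00) = R$874.30 + 20.3% × R$3,430.00 = R$1,570.59
Regional Income Tax (Married): taxable = R$10,575.00 − 3×R$215.00 = R$9,930.00
  R$822.79 + 26.91% × (R$9,930.00 − R$5,700.00) = R$822.79 + 26.91% × R$4,230.00 = R$1,961.08
Difference: |R$1,570.59 − R$1,961.08| = R$390.49 (higher under Married)

R$390.49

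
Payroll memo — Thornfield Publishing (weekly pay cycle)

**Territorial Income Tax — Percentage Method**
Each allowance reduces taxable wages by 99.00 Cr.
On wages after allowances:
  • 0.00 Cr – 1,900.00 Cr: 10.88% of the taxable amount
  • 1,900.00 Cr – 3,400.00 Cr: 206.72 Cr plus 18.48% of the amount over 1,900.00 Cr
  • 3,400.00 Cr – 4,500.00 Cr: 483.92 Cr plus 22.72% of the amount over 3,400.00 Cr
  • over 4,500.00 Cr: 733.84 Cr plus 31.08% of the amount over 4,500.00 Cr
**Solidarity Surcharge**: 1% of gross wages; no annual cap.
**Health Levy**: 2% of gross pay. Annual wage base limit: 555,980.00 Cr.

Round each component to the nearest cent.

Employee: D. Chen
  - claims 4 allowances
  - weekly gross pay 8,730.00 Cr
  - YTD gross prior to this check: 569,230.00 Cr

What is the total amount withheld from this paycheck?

Territorial Income Tax: taxable = 8,730.00 Cr − 4×99.00 Cr = 8,334.00 Cr
  733.84 Cr + 31.08% × (8,334.00 Cr − 4,500.00 Cr) = 733.84 Cr + 31.08% × 3,834.00 Cr = 1,925.45 Cr
Solidarity Surcharge: 1% × 8,730.00 Cr = 87.30 Cr
Health Levy: YTD 569,230.00 Cr ≥ cap 555,980.00 Cr → 0.00 Cr
Total: 1,925.45 Cr + 87.30 Cr + 0.00 Cr = 2,012.75 Cr

2,012.75 Cr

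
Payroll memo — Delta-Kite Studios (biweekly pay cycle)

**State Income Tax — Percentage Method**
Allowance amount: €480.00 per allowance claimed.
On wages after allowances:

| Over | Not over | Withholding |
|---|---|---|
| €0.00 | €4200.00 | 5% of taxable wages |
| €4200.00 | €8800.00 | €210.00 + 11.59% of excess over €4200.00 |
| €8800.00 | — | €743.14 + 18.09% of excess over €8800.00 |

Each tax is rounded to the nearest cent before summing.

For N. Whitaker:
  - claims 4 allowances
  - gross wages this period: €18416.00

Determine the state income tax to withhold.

€2135.35

State Income Tax: taxable = €18416.00 − 4×€480.00 = €16496.00
  €743.14 + 18.09% × (€16496.00 − €8800.00) = €743.14 + 18.09% × €7696.00 = €2135.35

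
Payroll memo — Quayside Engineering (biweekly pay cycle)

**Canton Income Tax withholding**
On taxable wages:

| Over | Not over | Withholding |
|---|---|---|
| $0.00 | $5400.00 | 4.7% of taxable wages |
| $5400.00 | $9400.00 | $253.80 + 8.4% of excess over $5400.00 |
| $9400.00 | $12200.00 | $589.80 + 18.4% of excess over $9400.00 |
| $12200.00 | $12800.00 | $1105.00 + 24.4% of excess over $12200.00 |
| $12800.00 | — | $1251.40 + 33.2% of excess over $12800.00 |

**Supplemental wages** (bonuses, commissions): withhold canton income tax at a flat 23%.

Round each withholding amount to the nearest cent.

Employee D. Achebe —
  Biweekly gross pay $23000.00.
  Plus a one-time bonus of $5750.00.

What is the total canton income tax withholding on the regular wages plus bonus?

Canton Income Tax: taxable = $23000.00
  $1251.40 + 33.2% × ($23000.00 − $12800.00) = $1251.40 + 33.2% × $10200.00 = $4637.80
Supplemental (23% flat on bonus): 23% × $5750.00 = $1322.50
Total canton income tax: $4637.80 + $1322.50 = $5960.30

$5960.30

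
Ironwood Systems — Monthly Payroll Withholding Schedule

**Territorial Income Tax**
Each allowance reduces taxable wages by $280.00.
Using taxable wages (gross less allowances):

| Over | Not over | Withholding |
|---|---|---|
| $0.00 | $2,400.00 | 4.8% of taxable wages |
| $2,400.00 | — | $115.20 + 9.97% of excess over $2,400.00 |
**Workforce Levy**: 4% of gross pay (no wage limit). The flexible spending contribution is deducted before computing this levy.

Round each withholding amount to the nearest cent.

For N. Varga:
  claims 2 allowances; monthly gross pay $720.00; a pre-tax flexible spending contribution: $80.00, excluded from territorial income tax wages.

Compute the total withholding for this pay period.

Territorial Income Tax: taxable = $720.00 − $80.00 − 2×$280.00 = $80.00
  4.8% × $80.00 = $3.84
Workforce Levy: 4% × $640.00 = $25.60
Total: $3.84 + $25.60 = $29.44

$29.44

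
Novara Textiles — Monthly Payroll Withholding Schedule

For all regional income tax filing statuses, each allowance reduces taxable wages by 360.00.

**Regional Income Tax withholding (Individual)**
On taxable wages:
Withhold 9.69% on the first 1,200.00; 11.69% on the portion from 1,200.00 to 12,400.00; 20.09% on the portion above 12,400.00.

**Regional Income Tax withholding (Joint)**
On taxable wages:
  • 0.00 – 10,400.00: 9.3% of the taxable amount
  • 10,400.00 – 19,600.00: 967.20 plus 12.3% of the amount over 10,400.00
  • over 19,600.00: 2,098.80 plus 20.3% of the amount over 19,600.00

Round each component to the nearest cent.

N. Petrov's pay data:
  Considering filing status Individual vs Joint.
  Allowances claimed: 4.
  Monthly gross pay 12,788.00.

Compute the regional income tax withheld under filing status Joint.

1,083.80

Regional Income Tax (Joint): taxable = 12,788.00 − 4×360.00 = 11,348.00
  967.20 + 12.3% × (11,348.00 − 10,400.00) = 967.20 + 12.3% × 948.00 = 1,083.80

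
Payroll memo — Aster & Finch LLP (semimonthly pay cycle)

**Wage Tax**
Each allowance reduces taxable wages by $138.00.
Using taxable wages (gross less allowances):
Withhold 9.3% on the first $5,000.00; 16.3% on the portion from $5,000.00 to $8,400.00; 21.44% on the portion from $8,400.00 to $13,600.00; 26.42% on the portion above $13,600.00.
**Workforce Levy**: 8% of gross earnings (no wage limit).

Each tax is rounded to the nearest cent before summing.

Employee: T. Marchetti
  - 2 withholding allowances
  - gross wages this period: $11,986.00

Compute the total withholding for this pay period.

Wage Tax: taxable = $11,986.00 − 2×$138.00 = $11,710.00
  $1,019.20 + 21.44% × ($11,710.00 − $8,400.00) = $1,019.20 + 21.44% × $3,310.00 = $1,728.86
Workforce Levy: 8% × $11,986.00 = $958.88
Total: $1,728.86 + $958.88 = $2,687.74

$2,687.74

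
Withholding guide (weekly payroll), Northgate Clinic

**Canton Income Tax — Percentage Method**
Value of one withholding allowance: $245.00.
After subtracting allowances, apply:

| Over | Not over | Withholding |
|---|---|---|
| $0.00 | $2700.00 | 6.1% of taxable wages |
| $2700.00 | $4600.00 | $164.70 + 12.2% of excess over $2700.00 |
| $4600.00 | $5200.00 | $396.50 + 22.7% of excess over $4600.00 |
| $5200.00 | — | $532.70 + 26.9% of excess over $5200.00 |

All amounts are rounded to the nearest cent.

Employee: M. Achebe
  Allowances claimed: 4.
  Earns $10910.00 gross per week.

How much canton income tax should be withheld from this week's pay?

$1805.07

Canton Income Tax: taxable = $10910.00 − 4×$245.00 = $9930.00
  $532.70 + 26.9% × ($9930.00 − $5200.00) = $532.70 + 26.9% × $4730.00 = $1805.07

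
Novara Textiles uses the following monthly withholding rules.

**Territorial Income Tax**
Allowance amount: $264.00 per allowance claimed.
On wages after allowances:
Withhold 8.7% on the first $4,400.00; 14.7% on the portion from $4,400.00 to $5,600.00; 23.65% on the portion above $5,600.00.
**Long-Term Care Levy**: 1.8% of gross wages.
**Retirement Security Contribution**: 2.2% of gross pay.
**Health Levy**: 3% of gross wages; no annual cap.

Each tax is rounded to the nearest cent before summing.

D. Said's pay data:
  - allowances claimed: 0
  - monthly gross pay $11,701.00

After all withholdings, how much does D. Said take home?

Territorial Income Tax: taxable = $11,701.00
  $559.20 + 23.65% × ($11,701.00 − $5,600.00) = $559.20 + 23.65% × $6,101.00 = $2,002.09
Long-Term Care Levy: 1.8% × $11,701.00 = $210.62
Retirement Security Contribution: 2.2% × $11,701.00 = $257.42
Health Levy: 3% × $11,701.00 = $351.03
Total withheld: $2,002.09 + $210.62 + $257.42 + $351.03 = $2,821.16
Net pay: $11,701.00 − $2,821.16 = $8,879.84

$8,879.84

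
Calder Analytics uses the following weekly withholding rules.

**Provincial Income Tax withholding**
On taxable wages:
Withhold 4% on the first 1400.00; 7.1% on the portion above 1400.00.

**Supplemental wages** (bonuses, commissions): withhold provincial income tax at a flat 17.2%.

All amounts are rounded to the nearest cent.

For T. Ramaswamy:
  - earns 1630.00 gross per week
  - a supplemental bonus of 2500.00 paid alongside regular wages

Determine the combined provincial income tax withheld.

Provincial Income Tax: taxable = 1630.00
  56.00 + 7.1% × (1630.00 − 1400.00) = 56.00 + 7.1% × 230.00 = 72.33
Supplemental (17.2% flat on bonus): 17.2% × 2500.00 = 430.00
Total provincial income tax: 72.33 + 430.00 = 502.33

502.33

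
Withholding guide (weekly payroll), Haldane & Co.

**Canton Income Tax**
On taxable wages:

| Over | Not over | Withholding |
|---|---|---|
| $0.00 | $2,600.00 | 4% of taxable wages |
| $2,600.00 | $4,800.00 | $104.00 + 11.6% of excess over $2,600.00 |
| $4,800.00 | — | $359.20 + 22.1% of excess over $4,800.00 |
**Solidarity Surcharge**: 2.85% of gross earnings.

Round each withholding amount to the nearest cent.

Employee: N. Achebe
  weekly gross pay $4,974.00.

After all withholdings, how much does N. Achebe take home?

Canton Income Tax: taxable = $4,974.00
  $359.20 + 22.1% × ($4,974.00 − $4,800.00) = $359.20 + 22.1% × $174.00 = $397.65
Solidarity Surcharge: 2.85% × $4,974.00 = $141.76
Total withheld: $397.65 + $141.76 = $539.41
Net pay: $4,974.00 − $539.41 = $4,434.59

$4,434.59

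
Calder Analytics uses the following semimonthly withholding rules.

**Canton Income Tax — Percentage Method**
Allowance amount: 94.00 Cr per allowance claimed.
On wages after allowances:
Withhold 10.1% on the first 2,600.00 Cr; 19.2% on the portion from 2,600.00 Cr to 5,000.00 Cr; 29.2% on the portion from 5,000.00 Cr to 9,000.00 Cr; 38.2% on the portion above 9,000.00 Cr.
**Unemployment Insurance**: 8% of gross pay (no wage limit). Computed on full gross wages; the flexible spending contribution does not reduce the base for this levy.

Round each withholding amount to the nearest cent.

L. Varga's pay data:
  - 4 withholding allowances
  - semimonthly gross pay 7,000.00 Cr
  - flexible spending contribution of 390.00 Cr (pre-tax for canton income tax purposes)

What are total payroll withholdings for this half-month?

Canton Income Tax: taxable = 7,000.00 Cr − 390.00 Cr − 4×94.00 Cr = 6,234.00 Cr
  723.40 Cr + 29.2% × (6,234.00 Cr − 5,000.00 Cr) = 723.40 Cr + 29.2% × 1,234.00 Cr = 1,083.73 Cr
Unemployment Insurance: 8% × 7,000.00 Cr = 560.00 Cr
Total: 1,083.73 Cr + 560.00 Cr = 1,643.73 Cr

1,643.73 Cr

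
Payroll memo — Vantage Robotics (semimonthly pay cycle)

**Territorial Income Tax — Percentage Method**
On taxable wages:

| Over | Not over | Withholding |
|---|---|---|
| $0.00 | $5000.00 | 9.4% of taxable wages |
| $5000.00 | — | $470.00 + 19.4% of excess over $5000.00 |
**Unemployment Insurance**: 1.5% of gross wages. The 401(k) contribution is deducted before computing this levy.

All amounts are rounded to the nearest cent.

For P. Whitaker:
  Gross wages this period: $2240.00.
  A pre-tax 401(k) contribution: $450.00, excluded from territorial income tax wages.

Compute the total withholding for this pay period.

$195.11

Territorial Income Tax: taxable = $2240.00 − $450.00 = $1790.00
  9.4% × $1790.00 = $168.26
Unemployment Insurance: 1.5% × $1790.00 = $26.85
Total: $168.26 + $26.85 = $195.11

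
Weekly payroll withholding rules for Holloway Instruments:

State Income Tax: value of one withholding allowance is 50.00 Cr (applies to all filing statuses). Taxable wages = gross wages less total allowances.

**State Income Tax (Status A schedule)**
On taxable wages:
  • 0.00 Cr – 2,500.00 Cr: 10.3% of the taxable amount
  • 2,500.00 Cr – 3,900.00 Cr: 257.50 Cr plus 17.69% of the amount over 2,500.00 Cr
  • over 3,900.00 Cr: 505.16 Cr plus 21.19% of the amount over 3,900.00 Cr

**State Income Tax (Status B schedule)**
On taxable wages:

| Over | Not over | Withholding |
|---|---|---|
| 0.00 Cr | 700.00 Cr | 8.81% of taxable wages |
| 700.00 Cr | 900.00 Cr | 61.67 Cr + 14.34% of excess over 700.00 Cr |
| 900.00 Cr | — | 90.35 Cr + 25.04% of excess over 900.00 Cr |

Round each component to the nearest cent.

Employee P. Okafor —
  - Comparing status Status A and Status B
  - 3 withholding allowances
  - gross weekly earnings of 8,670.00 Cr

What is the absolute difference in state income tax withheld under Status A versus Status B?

State Income Tax (Status A): taxable = 8,670.00 Cr − 3×50.00 Cr = 8,520.00 Cr
  505.16 Cr + 21.19% × (8,520.00 Cr − 3,900.00 Cr) = 505.16 Cr + 21.19% × 4,620.00 Cr = 1,484.14 Cr
State Income Tax (Status B): taxable = 8,670.00 Cr − 3×50.00 Cr = 8,520.00 Cr
  90.35 Cr + 25.04% × (8,520.00 Cr − 900.00 Cr) = 90.35 Cr + 25.04% × 7,620.00 Cr = 1,998.40 Cr
Difference: |1,484.14 Cr − 1,998.40 Cr| = 514.26 Cr (higher under Status B)

514.26 Cr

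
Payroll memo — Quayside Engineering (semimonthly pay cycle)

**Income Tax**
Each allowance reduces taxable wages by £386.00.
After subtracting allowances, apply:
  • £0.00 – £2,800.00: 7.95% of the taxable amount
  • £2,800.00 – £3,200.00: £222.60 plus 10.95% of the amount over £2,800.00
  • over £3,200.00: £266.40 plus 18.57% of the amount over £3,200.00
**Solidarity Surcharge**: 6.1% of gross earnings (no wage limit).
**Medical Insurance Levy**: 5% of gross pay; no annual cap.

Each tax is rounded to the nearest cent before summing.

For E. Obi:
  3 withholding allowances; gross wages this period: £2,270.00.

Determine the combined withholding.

Income Tax: taxable = £2,270.00 − 3×£386.00 = £1,112.00
  7.95% × £1,112.00 = £88.40
Solidarity Surcharge: 6.1% × £2,270.00 = £138.47
Medical Insurance Levy: 5% × £2,270.00 = £113.50
Total: £88.40 + £138.47 + £113.50 = £340.37

£340.37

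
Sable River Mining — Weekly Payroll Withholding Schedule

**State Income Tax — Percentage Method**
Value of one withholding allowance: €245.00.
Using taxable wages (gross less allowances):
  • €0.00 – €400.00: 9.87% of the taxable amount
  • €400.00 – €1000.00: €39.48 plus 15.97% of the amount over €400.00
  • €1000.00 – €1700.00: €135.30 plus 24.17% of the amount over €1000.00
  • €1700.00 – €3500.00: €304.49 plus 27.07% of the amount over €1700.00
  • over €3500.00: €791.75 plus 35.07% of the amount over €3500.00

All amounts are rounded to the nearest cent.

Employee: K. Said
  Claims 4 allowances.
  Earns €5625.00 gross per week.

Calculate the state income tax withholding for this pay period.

State Income Tax: taxable = €5625.00 − 4×€245.00 = €4645.00
  €791.75 + 35.07% × (€4645.00 − €3500.00) = €791.75 + 35.07% × €1145.00 = €1193.30

€1193.30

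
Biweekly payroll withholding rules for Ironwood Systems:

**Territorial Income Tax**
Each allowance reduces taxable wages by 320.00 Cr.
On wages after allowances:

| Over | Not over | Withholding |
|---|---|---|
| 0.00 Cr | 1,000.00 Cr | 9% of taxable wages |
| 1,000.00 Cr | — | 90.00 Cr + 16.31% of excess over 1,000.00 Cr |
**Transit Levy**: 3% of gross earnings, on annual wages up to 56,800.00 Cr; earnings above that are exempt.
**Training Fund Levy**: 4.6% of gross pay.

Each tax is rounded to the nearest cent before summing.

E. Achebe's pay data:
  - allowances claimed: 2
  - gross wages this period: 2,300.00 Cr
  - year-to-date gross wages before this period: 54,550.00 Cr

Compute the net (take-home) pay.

1,929.05 Cr

Territorial Income Tax: taxable = 2,300.00 Cr − 2×320.00 Cr = 1,660.00 Cr
  90.00 Cr + 16.31% × (1,660.00 Cr − 1,000.00 Cr) = 90.00 Cr + 16.31% × 660.00 Cr = 197.65 Cr
Transit Levy: cap 56,800.00 Cr − YTD 54,550.00 Cr = 2,250.00 Cr subject; 3% × 2,250.00 Cr = 67.50 Cr
Training Fund Levy: 4.6% × 2,300.00 Cr = 105.80 Cr
Total withheld: 197.65 Cr + 67.50 Cr + 105.80 Cr = 370.95 Cr
Net pay: 2,300.00 Cr − 370.95 Cr = 1,929.05 Cr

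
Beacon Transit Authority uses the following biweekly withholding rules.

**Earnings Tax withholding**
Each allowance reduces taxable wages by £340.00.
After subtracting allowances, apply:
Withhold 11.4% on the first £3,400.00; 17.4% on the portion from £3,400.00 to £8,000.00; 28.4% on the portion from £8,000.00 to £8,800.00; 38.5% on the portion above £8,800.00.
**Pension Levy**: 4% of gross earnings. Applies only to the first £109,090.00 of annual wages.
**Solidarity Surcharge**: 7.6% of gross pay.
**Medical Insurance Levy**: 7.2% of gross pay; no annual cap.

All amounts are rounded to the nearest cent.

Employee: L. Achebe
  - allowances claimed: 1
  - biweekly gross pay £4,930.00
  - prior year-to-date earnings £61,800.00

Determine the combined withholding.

Earnings Tax: taxable = £4,930.00 − 1×£340.00 = £4,590.00
  £387.60 + 17.4% × (£4,590.00 − £3,400.00) = £387.60 + 17.4% × £1,190.00 = £594.66
Pension Levy: 4% × £4,930.00 = £197.20
Solidarity Surcharge: 7.6% × £4,930.00 = £374.68
Medical Insurance Levy: 7.2% × £4,930.00 = £354.96
Total: £594.66 + £197.20 + £374.68 + £354.96 = £1,521.50

£1,521.50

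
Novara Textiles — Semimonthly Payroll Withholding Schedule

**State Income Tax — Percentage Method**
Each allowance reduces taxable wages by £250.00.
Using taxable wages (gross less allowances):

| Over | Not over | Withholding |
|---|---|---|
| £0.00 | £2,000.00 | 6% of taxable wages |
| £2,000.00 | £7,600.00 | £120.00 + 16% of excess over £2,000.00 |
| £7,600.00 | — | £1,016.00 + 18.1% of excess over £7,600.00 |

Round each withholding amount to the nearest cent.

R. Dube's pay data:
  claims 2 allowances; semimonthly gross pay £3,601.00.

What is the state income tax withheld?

State Income Tax: taxable = £3,601.00 − 2×£250.00 = £3,101.00
  £120.00 + 16% × (£3,101.00 − £2,000.00) = £120.00 + 16% × £1,101.00 = £296.16

£296.16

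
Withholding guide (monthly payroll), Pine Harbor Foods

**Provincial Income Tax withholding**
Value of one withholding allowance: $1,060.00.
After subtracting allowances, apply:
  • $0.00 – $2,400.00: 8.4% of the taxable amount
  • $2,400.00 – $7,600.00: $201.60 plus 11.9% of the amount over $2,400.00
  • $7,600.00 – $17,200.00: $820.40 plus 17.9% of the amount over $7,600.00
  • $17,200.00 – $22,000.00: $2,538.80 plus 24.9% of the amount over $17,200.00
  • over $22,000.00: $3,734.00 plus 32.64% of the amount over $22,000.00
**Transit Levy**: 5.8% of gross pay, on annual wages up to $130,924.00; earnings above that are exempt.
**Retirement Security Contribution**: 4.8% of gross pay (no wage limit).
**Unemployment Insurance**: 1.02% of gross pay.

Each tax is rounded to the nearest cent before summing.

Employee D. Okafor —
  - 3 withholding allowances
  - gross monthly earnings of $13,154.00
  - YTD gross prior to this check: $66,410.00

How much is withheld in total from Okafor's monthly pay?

Provincial Income Tax: taxable = $13,154.00 − 3×$1,060.00 = $9,974.00
  $820.40 + 17.9% × ($9,974.00 − $7,600.00) = $820.40 + 17.9% × $2,374.00 = $1,245.35
Transit Levy: 5.8% × $13,154.00 = $762.93
Retirement Security Contribution: 4.8% × $13,154.00 = $631.39
Unemployment Insurance: 1.02% × $13,154.00 = $134.17
Total: $1,245.35 + $762.93 + $631.39 + $134.17 = $2,773.84

$2,773.84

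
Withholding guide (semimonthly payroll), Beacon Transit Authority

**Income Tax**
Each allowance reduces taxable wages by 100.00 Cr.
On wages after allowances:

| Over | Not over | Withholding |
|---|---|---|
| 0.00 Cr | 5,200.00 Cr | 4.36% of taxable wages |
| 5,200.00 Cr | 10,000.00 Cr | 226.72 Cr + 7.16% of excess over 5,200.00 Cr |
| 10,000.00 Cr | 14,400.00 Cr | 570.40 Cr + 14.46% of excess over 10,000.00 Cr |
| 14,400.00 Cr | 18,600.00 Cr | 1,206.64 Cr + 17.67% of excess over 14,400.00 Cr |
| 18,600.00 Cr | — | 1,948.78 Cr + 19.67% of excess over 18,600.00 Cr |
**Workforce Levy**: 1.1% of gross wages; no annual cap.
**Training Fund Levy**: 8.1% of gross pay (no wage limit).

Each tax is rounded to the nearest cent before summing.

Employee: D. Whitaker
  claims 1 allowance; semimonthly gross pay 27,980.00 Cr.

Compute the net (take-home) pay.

Income Tax: taxable = 27,980.00 Cr − 1×100.00 Cr = 27,880.00 Cr
  1,948.78 Cr + 19.67% × (27,880.00 Cr − 18,600.00 Cr) = 1,948.78 Cr + 19.67% × 9,280.00 Cr = 3,774.16 Cr
Workforce Levy: 1.1% × 27,980.00 Cr = 307.78 Cr
Training Fund Levy: 8.1% × 27,980.00 Cr = 2,266.38 Cr
Total withheld: 3,774.16 Cr + 307.78 Cr + 2,266.38 Cr = 6,348.32 Cr
Net pay: 27,980.00 Cr − 6,348.32 Cr = 21,631.68 Cr

21,631.68 Cr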